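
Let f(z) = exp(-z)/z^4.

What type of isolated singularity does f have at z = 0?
Write f(z) = g(z)/z^4 with g(z) = exp(-z).
g is entire and g(0) = 1 ≠ 0, so no factor of (z) cancels: the Laurent expansion of f about z = 0 starts at the power -4, i.e. lim_{z→z₀} (z - z₀)^4 f(z) = 1 is finite and nonzero.
So z = 0 is a pole of order 4.

Final answer: pole of order 4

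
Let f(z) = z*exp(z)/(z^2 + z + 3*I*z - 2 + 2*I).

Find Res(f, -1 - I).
I*exp(-1 - I)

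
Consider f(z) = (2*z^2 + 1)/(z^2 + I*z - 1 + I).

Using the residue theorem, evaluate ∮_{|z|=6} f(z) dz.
By the residue theorem, ∮_C f(z) dz = 2πi · (sum of the residues of f at the poles inside |z| = 6).

The denominator factors as (z + 1)*(z - 1 + I), so the singularities of f are simple poles at z = -1, z = 1 - I.
  |-1|² = 1 < 36 = 6², so this pole is inside the contour.
  |1 - I|² = 2 < 36 = 6², so this pole is inside the contour.

With P(z) = 2*z^2 + 1 and Q(z) = z^2 + I*z - 1 + I, each pole is simple, so Res(f, z₀) = P(z₀)/Q'(z₀) with Q'(z) = 2*z + I.
  Res(f, -1) = P(-1)/Q'(-1) = (3)/(-2 + I) = -6/5 - 3*I/5
  Res(f, 1 - I) = P(1 - I)/Q'(1 - I) = (1 - 4*I)/(2 - I) = 6/5 - 7*I/5

Sum of residues inside C: -2*I
∮_C f(z) dz = 2πi · (-2*I) = 4*pi

Final answer: 4*pi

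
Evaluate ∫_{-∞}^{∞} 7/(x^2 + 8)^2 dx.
Let f(z) = 7/(z^2 + 8)^2. The denominator has no real zeros and deg Q - deg P = 4 ≥ 2, so the integral of f over the upper semicircle |z| = R tends to 0 as R → ∞. Closing the contour in the upper half-plane,
  ∫_{-∞}^{∞} f(x) dx = 2πi · Σ Res(f, z_k)  over the poles with Im z_k > 0.

Zeros of the denominator: z^2 + 8 = 0 gives z = ±2*sqrt(2)*I.
Upper half-plane: z = 2*sqrt(2)*I (a pole of order 2).

Write f(z) = g(z)/(z - 2*sqrt(2)*I)^2 with g(z) = 7/(z + 2*sqrt(2)*I)^2. For a double pole, Res(f, z₀) = g'(z₀):
  g'(z) = -14/(z + 2*sqrt(2)*I)^3
  Res(f, 2*sqrt(2)*I) = g'(2*sqrt(2)*I) = -7*sqrt(2)*I/128

∫_{-∞}^{∞} f(x) dx = 2πi · (-7*sqrt(2)*I/128) = 7*sqrt(2)*pi/64

Final answer: 7*sqrt(2)*pi/64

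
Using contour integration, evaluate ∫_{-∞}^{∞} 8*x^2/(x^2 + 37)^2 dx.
4*sqrt(37)*pi/37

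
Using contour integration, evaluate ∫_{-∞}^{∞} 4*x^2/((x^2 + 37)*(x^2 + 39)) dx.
2*pi*(-sqrt(37) + sqrt(39))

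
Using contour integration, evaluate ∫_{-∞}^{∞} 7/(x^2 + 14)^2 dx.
Let f(z) = 7/(z^2 + 14)^2. The denominator has no real zeros and deg Q - deg P = 4 ≥ 2, so the integral of f over the upper semicircle |z| = R tends to 0 as R → ∞. Closing the contour in the upper half-plane,
  ∫_{-∞}^{∞} f(x) dx = 2πi · Σ Res(f, z_k)  over the poles with Im z_k > 0.

Zeros of the denominator: z^2 + 14 = 0 gives z = ±sqrt(14)*I.
Upper half-plane: z = sqrt(14)*I (a pole of order 2).

Write f(z) = g(z)/(z - sqrt(14)*I)^2 with g(z) = 7/(z + sqrt(14)*I)^2. For a double pole, Res(f, z₀) = g'(z₀):
  g'(z) = -14/(z + sqrt(14)*I)^3
  Res(f, sqrt(14)*I) = g'(sqrt(14)*I) = -sqrt(14)*I/112

∫_{-∞}^{∞} f(x) dx = 2πi · (-sqrt(14)*I/112) = sqrt(14)*pi/56

Final answer: sqrt(14)*pi/56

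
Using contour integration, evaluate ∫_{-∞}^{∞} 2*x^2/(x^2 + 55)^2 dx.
sqrt(55)*pi/55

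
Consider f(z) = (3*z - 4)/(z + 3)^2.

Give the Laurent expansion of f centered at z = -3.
Put w = z - (-3), i.e. z = w - 3. The denominator is w^2, so it suffices to rewrite the numerator in powers of w.

P(z) = 3*z - 4
P(w - 3) = -13 + 3*w

Dividing each term by w^2:
  f = -13/w^2 + 3/w

Substituting back w = z + 3:
  f(z) = -13/(z + 3)^2 + 3/(z + 3)

The series is finite because the numerator is a polynomial; the negative powers form the principal part, and the coefficient of 1/(z + 3) gives Res(f, -3) = 3.

Final answer: -13/(z + 3)^2 + 3/(z + 3)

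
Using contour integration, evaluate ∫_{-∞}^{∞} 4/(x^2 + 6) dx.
Let f(z) = 4/(z^2 + 6). The denominator has no real zeros and deg Q - deg P = 2 ≥ 2, so the integral of f over the upper semicircle |z| = R tends to 0 as R → ∞. Closing the contour in the upper half-plane,
  ∫_{-∞}^{∞} f(x) dx = 2πi · Σ Res(f, z_k)  over the poles with Im z_k > 0.

Zeros of the denominator: z^2 + 6 = 0 gives z = ±sqrt(6)*I.
Upper half-plane: z = sqrt(6)*I (simple).

Each pole is a simple zero of Q(z) = z^2 + 6, so Res(f, z₀) = P(z₀)/Q'(z₀) with P(z) = 4, Q'(z) = 2*z:
  Res(f, sqrt(6)*I) = (4)/(2*sqrt(6)*I) = -sqrt(6)*I/3

∫_{-∞}^{∞} f(x) dx = 2πi · (-sqrt(6)*I/3) = 2*sqrt(6)*pi/3

Final answer: 2*sqrt(6)*pi/3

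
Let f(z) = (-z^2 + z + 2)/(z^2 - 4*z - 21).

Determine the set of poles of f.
The singularities of f are the zeros of the denominator. Factoring,
  z^2 - 4*z - 21 = (z + 3)*(z - 7)
so the candidates are z = -3, z = 7.

Check the numerator P(z) = -z^2 + z + 2 at each one:
  P(-3) = -10 ≠ 0, so z = -3 is a (simple) pole.
  P(7) = -40 ≠ 0, so z = 7 is a (simple) pole.

Poles of f: {-3, 7}

Final answer: {-3, 7}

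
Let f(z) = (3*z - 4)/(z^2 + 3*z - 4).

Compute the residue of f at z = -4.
Write f(z) = P(z)/Q(z) with P(z) = 3*z - 4 and Q(z) = z^2 + 3*z - 4.
The denominator factors as Q(z) = (z - 1)*(z + 4), so z = -4 is a simple zero of Q and P is analytic there; z = -4 is therefore a simple pole and
  Res(f, z₀) = P(z₀)/Q'(z₀).

Q'(z) = 2*z + 3, so Q'(-4) = -5.
P(-4) = -16.

Res(f, -4) = (-16)/(-5) = 16/5

Final answer: 16/5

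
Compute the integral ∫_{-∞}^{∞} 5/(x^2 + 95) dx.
Let f(z) = 5/(z^2 + 95). The denominator has no real zeros and deg Q - deg P = 2 ≥ 2, so the integral of f over the upper semicircle |z| = R tends to 0 as R → ∞. Closing the contour in the upper half-plane,
  ∫_{-∞}^{∞} f(x) dx = 2πi · Σ Res(f, z_k)  over the poles with Im z_k > 0.

Zeros of the denominator: z^2 + 95 = 0 gives z = ±sqrt(95)*I.
Upper half-plane: z = sqrt(95)*I (simple).

Each pole is a simple zero of Q(z) = z^2 + 95, so Res(f, z₀) = P(z₀)/Q'(z₀) with P(z) = 5, Q'(z) = 2*z:
  Res(f, sqrt(95)*I) = (5)/(2*sqrt(95)*I) = -sqrt(95)*I/38

∫_{-∞}^{∞} f(x) dx = 2πi · (-sqrt(95)*I/38) = sqrt(95)*pi/19

Final answer: sqrt(95)*pi/19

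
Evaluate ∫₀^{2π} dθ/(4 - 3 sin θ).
Call the integral J. The integrand is 2π-periodic and we integrate over a full period, so shifting θ does not change the value (θ → θ + π/2 turns sin θ into cos θ; θ → θ + π flips the sign of the trig term). Hence
  J = ∫₀^{2π} dθ/(4 + 3 cos θ).
Put z = e^{iθ}: then cos θ = (z + 1/z)/2, dθ = dz/(iz), and z runs once counterclockwise around |z| = 1:
  J = ∮_{|z|=1} 1/(4 + 3*(z + 1/z)/2) · dz/(iz) = (2/i) ∮_{|z|=1} dz/(3*z^2 + 8*z + 3).
The roots of 3*z^2 + 8*z + 3 are z = (-4 ± sqrt(4^2 - 3^2))/3, with sqrt(7) = sqrt(7); their product is 1, so only z₊ = -4/3 + sqrt(7)/3 lies inside the unit circle (z₋ = -4/3 - sqrt(7)/3 lies outside).
z₊ is a simple zero of q(z) = 3*z^2 + 8*z + 3, so Res(1/q, z₊) = 1/q'(z₊) with q'(z) = 6*z + 8; and q'(z₊) = 3*(z₊ - z₋) = 2*sqrt(7).
Therefore J = (2/i) · 2πi · 1/(2*sqrt(7)) = 2*pi/(sqrt(7)) = 2*sqrt(7)*pi/7

Final answer: 2*sqrt(7)*pi/7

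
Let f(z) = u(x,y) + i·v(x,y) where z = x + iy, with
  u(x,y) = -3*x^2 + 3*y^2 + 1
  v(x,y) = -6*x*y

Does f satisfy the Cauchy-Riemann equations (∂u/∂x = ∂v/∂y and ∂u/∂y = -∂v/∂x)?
∂u/∂x = -6*x
∂v/∂y = -6*x
∂u/∂y = 6*y
∂v/∂x = -6*y
∂u/∂x = ∂v/∂y and ∂u/∂y = -∂v/∂x hold identically; f is analytic.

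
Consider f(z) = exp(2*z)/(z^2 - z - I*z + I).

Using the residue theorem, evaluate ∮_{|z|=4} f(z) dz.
By the residue theorem, ∮_C f(z) dz = 2πi · (sum of the residues of f at the poles inside |z| = 4).

The denominator factors as (z - 1)*(z - I), so the singularities of f are simple poles at z = 1, z = I.
  |1|² = 1 < 16 = 4², so this pole is inside the contour.
  |I|² = 1 < 16 = 4², so this pole is inside the contour.

With P(z) = exp(2*z) and Q(z) = z^2 - z - I*z + I, each pole is simple, so Res(f, z₀) = P(z₀)/Q'(z₀) with Q'(z) = 2*z - 1 - I.
  Res(f, 1) = P(1)/Q'(1) = (exp(2))/(1 - I) = (1/2 + I/2)*exp(2)
  Res(f, I) = P(I)/Q'(I) = (exp(2*I))/(-1 + I) = (-1/2 - I/2)*exp(2*I)

Sum of residues inside C: (-1/2 - I/2)*exp(2*I) + (1/2 + I/2)*exp(2)
∮_C f(z) dz = 2πi · ((-1/2 - I/2)*exp(2*I) + (1/2 + I/2)*exp(2)) = pi*(1 - I)*exp(2*I) + pi*(-1 + I)*exp(2)

Final answer: pi*(1 - I)*exp(2*I) + pi*(-1 + I)*exp(2)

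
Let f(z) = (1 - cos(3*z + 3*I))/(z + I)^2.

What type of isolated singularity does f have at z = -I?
Let u = z + I. The argument of cos is 3*z + 3*I = 3u, so
  f = (1 - cos(3u))/u^2 = ((3u)^2/2 - (3u)^4/24 + ...)/u^2 = 9/2 - (27/8)*u^2 + ...
The Laurent expansion about u = 0 has no negative powers; equivalently lim_{z→-I} f(z) = 9/2 exists and is finite.
So the singularity is removable.

Final answer: removable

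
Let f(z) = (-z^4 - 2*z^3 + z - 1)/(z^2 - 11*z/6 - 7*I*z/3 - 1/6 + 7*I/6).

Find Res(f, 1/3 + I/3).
Write f(z) = P(z)/Q(z) with P(z) = -z^4 - 2*z^3 + z - 1 and Q(z) = z^2 - 11*z/6 - 7*I*z/3 - 1/6 + 7*I/6.
The denominator factors as Q(z) = (z - 3/2 - 2*I)*(z - 1/3 - I/3), so z = 1/3 + I/3 is a simple zero of Q and P is analytic there; z = 1/3 + I/3 is therefore a simple pole and
  Res(f, z₀) = P(z₀)/Q'(z₀).

Q'(z) = 2*z - 11/6 - 7*I/3, so Q'(1/3 + I/3) = -7/6 - 5*I/3.
P(1/3 + I/3) = -38/81 + 5*I/27.

Res(f, 1/3 + I/3) = (-38/81 + 5*I/27)/(-7/6 - 5*I/3) = 232/4023 - 970*I/4023

Final answer: 232/4023 - 970*I/4023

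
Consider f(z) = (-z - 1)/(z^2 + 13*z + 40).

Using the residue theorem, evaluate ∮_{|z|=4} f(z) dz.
0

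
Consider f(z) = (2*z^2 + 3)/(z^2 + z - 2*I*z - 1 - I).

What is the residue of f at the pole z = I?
Write f(z) = P(z)/Q(z) with P(z) = 2*z^2 + 3 and Q(z) = z^2 + z - 2*I*z - 1 - I.
The denominator factors as Q(z) = (z + 1 - I)*(z - I), so z = I is a simple zero of Q and P is analytic there; z = I is therefore a simple pole and
  Res(f, z₀) = P(z₀)/Q'(z₀).

Q'(z) = 2*z + 1 - 2*I, so Q'(I) = 1.
P(I) = 1.

Res(f, I) = (1)/(1) = 1

Final answer: 1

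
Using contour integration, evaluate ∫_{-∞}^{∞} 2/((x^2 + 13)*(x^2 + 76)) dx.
Let f(z) = 2/((z^2 + 13)*(z^2 + 76)). The denominator has no real zeros and deg Q - deg P = 4 ≥ 2, so the integral of f over the upper semicircle |z| = R tends to 0 as R → ∞. Closing the contour in the upper half-plane,
  ∫_{-∞}^{∞} f(x) dx = 2πi · Σ Res(f, z_k)  over the poles with Im z_k > 0.

Zeros of the denominator: z^2 + 76 = 0 gives z = ±2*sqrt(19)*I; z^2 + 13 = 0 gives z = ±sqrt(13)*I.
Upper half-plane: z = sqrt(13)*I, z = 2*sqrt(19)*I (simple).

Each pole is a simple zero of Q(z) = z^4 + 89*z^2 + 988, so Res(f, z₀) = P(z₀)/Q'(z₀) with P(z) = 2, Q'(z) = 4*z^3 + 178*z:
  Res(f, sqrt(13)*I) = (2)/(126*sqrt(13)*I) = -sqrt(13)*I/819
  Res(f, 2*sqrt(19)*I) = (2)/(-252*sqrt(19)*I) = sqrt(19)*I/2394

Sum of residues: I*(-sqrt(13)/819 + sqrt(19)/2394)
∫_{-∞}^{∞} f(x) dx = 2πi · (I*(-sqrt(13)/819 + sqrt(19)/2394)) = pi*(-13*sqrt(19) + 38*sqrt(13))/15561

Final answer: pi*(-13*sqrt(19) + 38*sqrt(13))/15561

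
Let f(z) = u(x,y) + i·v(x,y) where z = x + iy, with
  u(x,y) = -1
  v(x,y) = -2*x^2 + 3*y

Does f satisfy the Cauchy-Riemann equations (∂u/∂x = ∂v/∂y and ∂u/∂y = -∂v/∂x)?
∂u/∂x = 0
∂v/∂y = 3
∂u/∂y = 0
∂v/∂x = -4*x
∂u/∂x ≠ ∂v/∂y and ∂u/∂y ≠ -∂v/∂x; the Cauchy-Riemann equations are not satisfied, so f is not analytic.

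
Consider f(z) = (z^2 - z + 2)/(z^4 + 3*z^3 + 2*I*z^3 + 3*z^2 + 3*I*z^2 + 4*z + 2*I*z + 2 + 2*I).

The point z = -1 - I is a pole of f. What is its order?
3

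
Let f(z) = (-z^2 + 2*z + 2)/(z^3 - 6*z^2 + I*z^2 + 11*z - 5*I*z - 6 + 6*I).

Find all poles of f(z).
The singularities of f are the zeros of the denominator. Factoring,
  z^3 - 6*z^2 + I*z^2 + 11*z - 5*I*z - 6 + 6*I = (z - 3)*(z - 1 + I)*(z - 2)
so the candidates are z = 3, z = 1 - I, z = 2.

Check the numerator P(z) = -z^2 + 2*z + 2 at each one:
  P(3) = -1 ≠ 0, so z = 3 is a (simple) pole.
  P(1 - I) = 4 ≠ 0, so z = 1 - I is a (simple) pole.
  P(2) = 2 ≠ 0, so z = 2 is a (simple) pole.

Poles of f: {1 - I, 2, 3}

Final answer: {1 - I, 2, 3}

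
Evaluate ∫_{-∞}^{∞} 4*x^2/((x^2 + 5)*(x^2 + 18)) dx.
Let f(z) = 4*z^2/((z^2 + 5)*(z^2 + 18)). The denominator has no real zeros and deg Q - deg P = 2 ≥ 2, so the integral of f over the upper semicircle |z| = R tends to 0 as R → ∞. Closing the contour in the upper half-plane,
  ∫_{-∞}^{∞} f(x) dx = 2πi · Σ Res(f, z_k)  over the poles with Im z_k > 0.

Zeros of the denominator: z^2 + 5 = 0 gives z = ±sqrt(5)*I; z^2 + 18 = 0 gives z = ±3*sqrt(2)*I.
Upper half-plane: z = 3*sqrt(2)*I, z = sqrt(5)*I (simple).

Each pole is a simple zero of Q(z) = z^4 + 23*z^2 + 90, so Res(f, z₀) = P(z₀)/Q'(z₀) with P(z) = 4*z^2, Q'(z) = 4*z^3 + 46*z:
  Res(f, 3*sqrt(2)*I) = (-72)/(-78*sqrt(2)*I) = -6*sqrt(2)*I/13
  Res(f, sqrt(5)*I) = (-20)/(26*sqrt(5)*I) = 2*sqrt(5)*I/13

Sum of residues: 2*I*(-3*sqrt(2) + sqrt(5))/13
∫_{-∞}^{∞} f(x) dx = 2πi · (2*I*(-3*sqrt(2) + sqrt(5))/13) = 4*pi*(-sqrt(5) + 3*sqrt(2))/13

Final answer: 4*pi*(-sqrt(5) + 3*sqrt(2))/13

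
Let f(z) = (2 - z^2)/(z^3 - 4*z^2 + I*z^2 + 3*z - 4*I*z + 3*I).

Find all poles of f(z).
The singularities of f are the zeros of the denominator. Factoring,
  z^3 - 4*z^2 + I*z^2 + 3*z - 4*I*z + 3*I = (z - 3)*(z - 1)*(z + I)
so the candidates are z = 3, z = 1, z = -I.

Check the numerator P(z) = 2 - z^2 at each one:
  P(3) = -7 ≠ 0, so z = 3 is a (simple) pole.
  P(1) = 1 ≠ 0, so z = 1 is a (simple) pole.
  P(-I) = 3 ≠ 0, so z = -I is a (simple) pole.

Poles of f: {-I, 1, 3}

Final answer: {-I, 1, 3}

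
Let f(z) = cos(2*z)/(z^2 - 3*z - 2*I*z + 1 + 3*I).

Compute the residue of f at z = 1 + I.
Write f(z) = P(z)/Q(z) with P(z) = cos(2*z) and Q(z) = z^2 - 3*z - 2*I*z + 1 + 3*I.
The denominator factors as Q(z) = (z - 2 - I)*(z - 1 - I), so z = 1 + I is a simple zero of Q and P is analytic there; z = 1 + I is therefore a simple pole and
  Res(f, z₀) = P(z₀)/Q'(z₀).

Q'(z) = 2*z - 3 - 2*I, so Q'(1 + I) = -1.
P(1 + I) = cos(2 + 2*I).

Res(f, 1 + I) = (cos(2 + 2*I))/(-1) = -cos(2 + 2*I)

Final answer: -cos(2 + 2*I)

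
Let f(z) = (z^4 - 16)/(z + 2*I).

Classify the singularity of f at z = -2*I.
removable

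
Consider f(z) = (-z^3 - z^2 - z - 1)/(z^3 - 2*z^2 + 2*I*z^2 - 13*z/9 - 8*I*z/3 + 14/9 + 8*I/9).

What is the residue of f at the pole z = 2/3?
13/15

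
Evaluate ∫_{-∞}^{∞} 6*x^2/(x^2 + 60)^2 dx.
Let f(z) = 6*z^2/(z^2 + 60)^2. The denominator has no real zeros and deg Q - deg P = 2 ≥ 2, so the integral of f over the upper semicircle |z| = R tends to 0 as R → ∞. Closing the contour in the upper half-plane,
  ∫_{-∞}^{∞} f(x) dx = 2πi · Σ Res(f, z_k)  over the poles with Im z_k > 0.

Zeros of the denominator: z^2 + 60 = 0 gives z = ±2*sqrt(15)*I.
Upper half-plane: z = 2*sqrt(15)*I (a pole of order 2).

Write f(z) = g(z)/(z - 2*sqrt(15)*I)^2 with g(z) = 6*z^2/(z + 2*sqrt(15)*I)^2. For a double pole, Res(f, z₀) = g'(z₀):
  g'(z) = 24*sqrt(15)*I*z/(z + 2*sqrt(15)*I)^3
  Res(f, 2*sqrt(15)*I) = g'(2*sqrt(15)*I) = -sqrt(15)*I/20

∫_{-∞}^{∞} f(x) dx = 2πi · (-sqrt(15)*I/20) = sqrt(15)*pi/10

Final answer: sqrt(15)*pi/10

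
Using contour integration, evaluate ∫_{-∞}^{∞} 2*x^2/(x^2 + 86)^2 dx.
sqrt(86)*pi/86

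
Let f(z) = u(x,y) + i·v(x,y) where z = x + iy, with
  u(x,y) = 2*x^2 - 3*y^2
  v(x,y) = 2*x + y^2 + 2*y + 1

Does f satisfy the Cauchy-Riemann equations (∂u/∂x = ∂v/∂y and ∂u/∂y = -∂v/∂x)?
∂u/∂x = 4*x
∂v/∂y = 2*y + 2
∂u/∂y = -6*y
∂v/∂x = 2
∂u/∂x ≠ ∂v/∂y and ∂u/∂y ≠ -∂v/∂x; the Cauchy-Riemann equations are not satisfied, so f is not analytic.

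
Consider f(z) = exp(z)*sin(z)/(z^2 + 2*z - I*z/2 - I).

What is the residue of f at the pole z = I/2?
(2/17 + 8*I/17)*exp(I/2)*sinh(1/2)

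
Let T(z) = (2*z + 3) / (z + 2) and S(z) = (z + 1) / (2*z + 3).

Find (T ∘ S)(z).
(8*z + 11)/(5*z + 7)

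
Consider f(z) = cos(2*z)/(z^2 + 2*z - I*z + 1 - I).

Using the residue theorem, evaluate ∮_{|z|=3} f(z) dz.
By the residue theorem, ∮_C f(z) dz = 2πi · (sum of the residues of f at the poles inside |z| = 3).

The denominator factors as (z + 1 - I)*(z + 1), so the singularities of f are simple poles at z = -1 + I, z = -1.
  |-1 + I|² = 2 < 9 = 3², so this pole is inside the contour.
  |-1|² = 1 < 9 = 3², so this pole is inside the contour.

With P(z) = cos(2*z) and Q(z) = z^2 + 2*z - I*z + 1 - I, each pole is simple, so Res(f, z₀) = P(z₀)/Q'(z₀) with Q'(z) = 2*z + 2 - I.
  Res(f, -1 + I) = P(-1 + I)/Q'(-1 + I) = (cos(2 - 2*I))/(I) = -I*cos(2 - 2*I)
  Res(f, -1) = P(-1)/Q'(-1) = (cos(2))/(-I) = I*cos(2)

Sum of residues inside C: I*cos(2) - I*cos(2 - 2*I)
∮_C f(z) dz = 2πi · (I*cos(2) - I*cos(2 - 2*I)) = -2*pi*cos(2) + 2*pi*cos(2 - 2*I)

Final answer: -2*pi*cos(2) + 2*pi*cos(2 - 2*I)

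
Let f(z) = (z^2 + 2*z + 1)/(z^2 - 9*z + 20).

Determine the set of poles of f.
{4, 5}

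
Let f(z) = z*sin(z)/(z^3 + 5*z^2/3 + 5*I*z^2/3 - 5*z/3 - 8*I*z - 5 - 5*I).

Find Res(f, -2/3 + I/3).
(33/5066 + 168*I/2533)*sin(2/3 - I/3)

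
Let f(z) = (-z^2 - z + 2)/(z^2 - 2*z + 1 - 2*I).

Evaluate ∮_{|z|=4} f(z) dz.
By the residue theorem, ∮_C f(z) dz = 2πi · (sum of the residues of f at the poles inside |z| = 4).

The denominator factors as (z - 2 - I)*(z + I), so the singularities of f are simple poles at z = 2 + I, z = -I.
  |2 + I|² = 5 < 16 = 4², so this pole is inside the contour.
  |-I|² = 1 < 16 = 4², so this pole is inside the contour.

With P(z) = -z^2 - z + 2 and Q(z) = z^2 - 2*z + 1 - 2*I, each pole is simple, so Res(f, z₀) = P(z₀)/Q'(z₀) with Q'(z) = 2*z - 2.
  Res(f, 2 + I) = P(2 + I)/Q'(2 + I) = (-3 - 5*I)/(2 + 2*I) = -2 - I/2
  Res(f, -I) = P(-I)/Q'(-I) = (3 + I)/(-2 - 2*I) = -1 + I/2

Sum of residues inside C: -3
∮_C f(z) dz = 2πi · (-3) = -6*I*pi

Final answer: -6*I*pi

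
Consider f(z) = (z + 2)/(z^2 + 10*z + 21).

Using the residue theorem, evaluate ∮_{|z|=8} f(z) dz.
By the residue theorem, ∮_C f(z) dz = 2πi · (sum of the residues of f at the poles inside |z| = 8).

The denominator factors as (z + 3)*(z + 7), so the singularities of f are simple poles at z = -3, z = -7.
  |-3|² = 9 < 64 = 8², so this pole is inside the contour.
  |-7|² = 49 < 64 = 8², so this pole is inside the contour.

With P(z) = z + 2 and Q(z) = z^2 + 10*z + 21, each pole is simple, so Res(f, z₀) = P(z₀)/Q'(z₀) with Q'(z) = 2*z + 10.
  Res(f, -3) = P(-3)/Q'(-3) = (-1)/(4) = -1/4
  Res(f, -7) = P(-7)/Q'(-7) = (-5)/(-4) = 5/4

Sum of residues inside C: 1
∮_C f(z) dz = 2πi · (1) = 2*I*pi

Final answer: 2*I*pi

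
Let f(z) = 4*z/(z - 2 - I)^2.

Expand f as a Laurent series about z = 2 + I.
Put w = z - (2 + I), i.e. z = w + 2 + I. The denominator is w^2, so it suffices to rewrite the numerator in powers of w.

P(z) = 4*z
P(w + 2 + I) = 8 + 4*I + 4*w

Dividing each term by w^2:
  f = (8 + 4*I)/w^2 + 4/w

Substituting back w = z - 2 - I:
  f(z) = (8 + 4*I)/(z - 2 - I)^2 + 4/(z - 2 - I)

The series is finite because the numerator is a polynomial; the negative powers form the principal part, and the coefficient of 1/(z - 2 - I) gives Res(f, 2 + I) = 4.

Final answer: (8 + 4*I)/(z - 2 - I)^2 + 4/(z - 2 - I)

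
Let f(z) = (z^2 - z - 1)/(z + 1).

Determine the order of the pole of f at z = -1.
Factor the denominator:
  z + 1 = (z + 1)

The numerator P(z) = z^2 - z - 1 has P(-1) = 1 ≠ 0, so no factor of (z + 1) cancels.
Near z = -1 we can therefore write f(z) = g(z)/(z + 1) with g analytic at -1 and g(-1) ≠ 0 (g is just the numerator).

Hence z = -1 is a pole of order 1.

Final answer: 1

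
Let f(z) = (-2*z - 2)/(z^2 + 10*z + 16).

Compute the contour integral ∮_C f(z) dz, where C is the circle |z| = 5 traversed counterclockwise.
By the residue theorem, ∮_C f(z) dz = 2πi · (sum of the residues of f at the poles inside |z| = 5).

The denominator factors as (z + 2)*(z + 8), so the singularities of f are simple poles at z = -2, z = -8.
  |-2|² = 4 < 25 = 5², so this pole is inside the contour.
  |-8|² = 64 > 25 = 5², so this pole is outside the contour.

With P(z) = -2*z - 2 and Q(z) = z^2 + 10*z + 16, each pole is simple, so Res(f, z₀) = P(z₀)/Q'(z₀) with Q'(z) = 2*z + 10.
  Res(f, -2) = P(-2)/Q'(-2) = (2)/(6) = 1/3

∮_C f(z) dz = 2πi · (1/3) = 2*I*pi/3

Final answer: 2*I*pi/3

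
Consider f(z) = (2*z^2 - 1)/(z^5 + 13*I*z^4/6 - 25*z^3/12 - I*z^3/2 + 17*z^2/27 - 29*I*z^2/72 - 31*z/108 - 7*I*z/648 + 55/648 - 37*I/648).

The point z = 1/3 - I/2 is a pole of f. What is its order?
3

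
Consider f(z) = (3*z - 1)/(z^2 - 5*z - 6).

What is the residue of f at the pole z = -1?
4/7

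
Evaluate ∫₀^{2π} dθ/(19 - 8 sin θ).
2*sqrt(33)*pi/99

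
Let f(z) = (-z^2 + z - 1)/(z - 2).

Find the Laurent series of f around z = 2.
Put w = z - (2), i.e. z = w + 2. The denominator is w, so it suffices to rewrite the numerator in powers of w.

P(z) = -z^2 + z - 1
P(w + 2) = -3 - 3*w - w^2

Dividing each term by w:
  f = -3/w - 3 - w

Substituting back w = z - 2:
  f(z) = -3/(z - 2) - 3 - (z - 2)

The series is finite because the numerator is a polynomial; the negative powers form the principal part, and the coefficient of 1/(z - 2) gives Res(f, 2) = -3.

Final answer: -3/(z - 2) - 3 - (z - 2)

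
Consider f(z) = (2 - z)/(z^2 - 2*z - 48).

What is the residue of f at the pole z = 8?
-3/7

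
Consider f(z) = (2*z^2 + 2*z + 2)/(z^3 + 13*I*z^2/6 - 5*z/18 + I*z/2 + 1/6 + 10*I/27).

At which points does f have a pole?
The singularities of f are the zeros of the denominator. Factoring,
  z^3 + 13*I*z^2/6 - 5*z/18 + I*z/2 + 1/6 + 10*I/27 = (z - I/3)*(z - 1/3 + 2*I)*(z + 1/3 + I/2)
so the candidates are z = I/3, z = 1/3 - 2*I, z = -1/3 - I/2.

Check the numerator P(z) = 2*z^2 + 2*z + 2 at each one:
  P(I/3) = 16/9 + 2*I/3 ≠ 0, so z = I/3 is a (simple) pole.
  P(1/3 - 2*I) = -46/9 - 20*I/3 ≠ 0, so z = 1/3 - 2*I is a (simple) pole.
  P(-1/3 - I/2) = 19/18 - I/3 ≠ 0, so z = -1/3 - I/2 is a (simple) pole.

Poles of f: {-1/3 - I/2, I/3, 1/3 - 2*I}

Final answer: {-1/3 - I/2, I/3, 1/3 - 2*I}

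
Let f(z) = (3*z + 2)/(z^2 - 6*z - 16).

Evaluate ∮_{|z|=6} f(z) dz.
By the residue theorem, ∮_C f(z) dz = 2πi · (sum of the residues of f at the poles inside |z| = 6).

The denominator factors as (z + 2)*(z - 8), so the singularities of f are simple poles at z = -2, z = 8.
  |-2|² = 4 < 36 = 6², so this pole is inside the contour.
  |8|² = 64 > 36 = 6², so this pole is outside the contour.

With P(z) = 3*z + 2 and Q(z) = z^2 - 6*z - 16, each pole is simple, so Res(f, z₀) = P(z₀)/Q'(z₀) with Q'(z) = 2*z - 6.
  Res(f, -2) = P(-2)/Q'(-2) = (-4)/(-10) = 2/5

∮_C f(z) dz = 2πi · (2/5) = 4*I*pi/5

Final answer: 4*I*pi/5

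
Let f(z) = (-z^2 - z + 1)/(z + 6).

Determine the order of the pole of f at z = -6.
1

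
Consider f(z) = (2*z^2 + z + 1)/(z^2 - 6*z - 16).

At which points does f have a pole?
{-2, 8}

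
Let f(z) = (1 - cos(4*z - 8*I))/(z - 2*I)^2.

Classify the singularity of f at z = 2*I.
removable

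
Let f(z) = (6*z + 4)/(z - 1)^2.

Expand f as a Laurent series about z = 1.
Put w = z - (1), i.e. z = w + 1. The denominator is w^2, so it suffices to rewrite the numerator in powers of w.

P(z) = 6*z + 4
P(w + 1) = 10 + 6*w

Dividing each term by w^2:
  f = 10/w^2 + 6/w

Substituting back w = z - 1:
  f(z) = 10/(z - 1)^2 + 6/(z - 1)

The series is finite because the numerator is a polynomial; the negative powers form the principal part, and the coefficient of 1/(z - 1) gives Res(f, 1) = 6.

Final answer: 10/(z - 1)^2 + 6/(z - 1)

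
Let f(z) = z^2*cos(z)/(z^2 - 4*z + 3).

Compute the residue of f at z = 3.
9*cos(3)/2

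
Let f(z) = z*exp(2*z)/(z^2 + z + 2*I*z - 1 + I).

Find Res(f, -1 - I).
Write f(z) = P(z)/Q(z) with P(z) = z*exp(2*z) and Q(z) = z^2 + z + 2*I*z - 1 + I.
The denominator factors as Q(z) = (z + 1 + I)*(z + I), so z = -1 - I is a simple zero of Q and P is analytic there; z = -1 - I is therefore a simple pole and
  Res(f, z₀) = P(z₀)/Q'(z₀).

Q'(z) = 2*z + 1 + 2*I, so Q'(-1 - I) = -1.
P(-1 - I) = (-1 - I)*exp(-2 - 2*I).

Res(f, -1 - I) = ((-1 - I)*exp(-2 - 2*I))/(-1) = (1 + I)*exp(-2 - 2*I)

Final answer: (1 + I)*exp(-2 - 2*I)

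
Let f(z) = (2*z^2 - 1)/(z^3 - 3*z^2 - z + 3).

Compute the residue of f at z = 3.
17/8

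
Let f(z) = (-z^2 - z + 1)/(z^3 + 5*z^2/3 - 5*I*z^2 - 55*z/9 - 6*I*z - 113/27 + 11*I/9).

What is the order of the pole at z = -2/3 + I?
2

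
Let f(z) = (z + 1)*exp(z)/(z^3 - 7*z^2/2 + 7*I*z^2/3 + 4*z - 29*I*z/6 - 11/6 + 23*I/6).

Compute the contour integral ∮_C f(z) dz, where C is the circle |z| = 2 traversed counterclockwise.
By the residue theorem, ∮_C f(z) dz = 2πi · (sum of the residues of f at the poles inside |z| = 2).

The denominator factors as (z - 3/2 + 2*I)*(z - 1 + I)*(z - 1 - 2*I/3), so the singularities of f are simple poles at z = 3/2 - 2*I, z = 1 - I, z = 1 + 2*I/3.
  |3/2 - 2*I|² = 25/4 > 4 = 2², so this pole is outside the contour.
  |1 - I|² = 2 < 4 = 2², so this pole is inside the contour.
  |1 + 2*I/3|² = 13/9 < 4 = 2², so this pole is inside the contour.

With P(z) = (z + 1)*exp(z) and Q(z) = z^3 - 7*z^2/2 + 7*I*z^2/3 + 4*z - 29*I*z/6 - 11/6 + 23*I/6, each pole is simple, so Res(f, z₀) = P(z₀)/Q'(z₀) with Q'(z) = 3*z^2 - 7*z + 14*I*z/3 + 4 - 29*I/6.
  Res(f, 1 - I) = P(1 - I)/Q'(1 - I) = ((2 - I)*exp(1 - I))/(5/3 + 5*I/6) = (18/25 - 24*I/25)*exp(1 - I)
  Res(f, 1 + 2*I/3) = P(1 + 2*I/3)/Q'(1 + 2*I/3) = ((2 + 2*I/3)*exp(1 + 2*I/3))/(-40/9 - 5*I/6) = (-612/1325 - 84*I/1325)*exp(1 + 2*I/3)

Sum of residues inside C: (18/25 - 24*I/25)*exp(1 - I) + (-612/1325 - 84*I/1325)*exp(1 + 2*I/3)
∮_C f(z) dz = 2πi · ((18/25 - 24*I/25)*exp(1 - I) + (-612/1325 - 84*I/1325)*exp(1 + 2*I/3)) = pi*(48/25 + 36*I/25)*exp(1 - I) + pi*(168/1325 - 1224*I/1325)*exp(1 + 2*I/3)

Final answer: pi*(48/25 + 36*I/25)*exp(1 - I) + pi*(168/1325 - 1224*I/1325)*exp(1 + 2*I/3)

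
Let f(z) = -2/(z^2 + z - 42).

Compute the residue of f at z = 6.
Write f(z) = P(z)/Q(z) with P(z) = -2 and Q(z) = z^2 + z - 42.
The denominator factors as Q(z) = (z + 7)*(z - 6), so z = 6 is a simple zero of Q and P is analytic there; z = 6 is therefore a simple pole and
  Res(f, z₀) = P(z₀)/Q'(z₀).

Q'(z) = 2*z + 1, so Q'(6) = 13.
P(6) = -2.

Res(f, 6) = (-2)/(13) = -2/13

Final answer: -2/13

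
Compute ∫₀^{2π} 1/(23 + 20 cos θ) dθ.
2*sqrt(129)*pi/129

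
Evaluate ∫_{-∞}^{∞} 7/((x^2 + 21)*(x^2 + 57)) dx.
Let f(z) = 7/((z^2 + 21)*(z^2 + 57)). The denominator has no real zeros and deg Q - deg P = 4 ≥ 2, so the integral of f over the upper semicircle |z| = R tends to 0 as R → ∞. Closing the contour in the upper half-plane,
  ∫_{-∞}^{∞} f(x) dx = 2πi · Σ Res(f, z_k)  over the poles with Im z_k > 0.

Zeros of the denominator: z^2 + 57 = 0 gives z = ±sqrt(57)*I; z^2 + 21 = 0 gives z = ±sqrt(21)*I.
Upper half-plane: z = sqrt(21)*I, z = sqrt(57)*I (simple).

Each pole is a simple zero of Q(z) = z^4 + 78*z^2 + 1197, so Res(f, z₀) = P(z₀)/Q'(z₀) with P(z) = 7, Q'(z) = 4*z^3 + 156*z:
  Res(f, sqrt(21)*I) = (7)/(72*sqrt(21)*I) = -sqrt(21)*I/216
  Res(f, sqrt(57)*I) = (7)/(-72*sqrt(57)*I) = 7*sqrt(57)*I/4104

Sum of residues: I*(-19*sqrt(21) + 7*sqrt(57))/4104
∫_{-∞}^{∞} f(x) dx = 2πi · (I*(-19*sqrt(21) + 7*sqrt(57))/4104) = pi*(-7*sqrt(57) + 19*sqrt(21))/2052

Final answer: pi*(-7*sqrt(57) + 19*sqrt(21))/2052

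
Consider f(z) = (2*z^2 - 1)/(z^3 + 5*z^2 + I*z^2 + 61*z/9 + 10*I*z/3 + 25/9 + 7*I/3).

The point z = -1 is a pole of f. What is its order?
Factor the denominator:
  z^3 + 5*z^2 + I*z^2 + 61*z/9 + 10*I*z/3 + 25/9 + 7*I/3 = (z + 1)*(z + 1 + 2*I/3)*(z + 3 + I/3)

The numerator P(z) = 2*z^2 - 1 has P(-1) = 1 ≠ 0, so no factor of (z + 1) cancels.
Near z = -1 we can therefore write f(z) = g(z)/(z + 1) with g analytic at -1 and g(-1) ≠ 0 (g is the numerator divided by the remaining denominator factors).

Hence z = -1 is a pole of order 1.

Final answer: 1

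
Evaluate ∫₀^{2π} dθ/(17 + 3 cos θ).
sqrt(70)*pi/70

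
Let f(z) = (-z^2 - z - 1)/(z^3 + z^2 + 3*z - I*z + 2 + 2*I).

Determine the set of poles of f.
The singularities of f are the zeros of the denominator. Factoring,
  z^3 + z^2 + 3*z - I*z + 2 + 2*I = (z - 2*I)*(z + I)*(z + 1 + I)
so the candidates are z = 2*I, z = -I, z = -1 - I.

Check the numerator P(z) = -z^2 - z - 1 at each one:
  P(2*I) = 3 - 2*I ≠ 0, so z = 2*I is a (simple) pole.
  P(-I) = I ≠ 0, so z = -I is a (simple) pole.
  P(-1 - I) = -I ≠ 0, so z = -1 - I is a (simple) pole.

Poles of f: {-1 - I, -I, 2*I}

Final answer: {-1 - I, -I, 2*I}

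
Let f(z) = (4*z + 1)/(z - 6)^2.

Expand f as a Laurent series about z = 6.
Put w = z - (6), i.e. z = w + 6. The denominator is w^2, so it suffices to rewrite the numerator in powers of w.

P(z) = 4*z + 1
P(w + 6) = 25 + 4*w

Dividing each term by w^2:
  f = 25/w^2 + 4/w

Substituting back w = z - 6:
  f(z) = 25/(z - 6)^2 + 4/(z - 6)

The series is finite because the numerator is a polynomial; the negative powers form the principal part, and the coefficient of 1/(z - 6) gives Res(f, 6) = 4.

Final answer: 25/(z - 6)^2 + 4/(z - 6)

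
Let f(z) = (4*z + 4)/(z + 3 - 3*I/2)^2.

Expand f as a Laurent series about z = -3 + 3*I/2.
(-8 + 6*I)/(z + 3 - 3*I/2)^2 + 4/(z + 3 - 3*I/2)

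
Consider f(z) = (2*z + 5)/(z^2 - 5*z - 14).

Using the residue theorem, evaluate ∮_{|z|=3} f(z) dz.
By the residue theorem, ∮_C f(z) dz = 2πi · (sum of the residues of f at the poles inside |z| = 3).

The denominator factors as (z + 2)*(z - 7), so the singularities of f are simple poles at z = -2, z = 7.
  |-2|² = 4 < 9 = 3², so this pole is inside the contour.
  |7|² = 49 > 9 = 3², so this pole is outside the contour.

With P(z) = 2*z + 5 and Q(z) = z^2 - 5*z - 14, each pole is simple, so Res(f, z₀) = P(z₀)/Q'(z₀) with Q'(z) = 2*z - 5.
  Res(f, -2) = P(-2)/Q'(-2) = (1)/(-9) = -1/9

∮_C f(z) dz = 2πi · (-1/9) = -2*I*pi/9

Final answer: -2*I*pi/9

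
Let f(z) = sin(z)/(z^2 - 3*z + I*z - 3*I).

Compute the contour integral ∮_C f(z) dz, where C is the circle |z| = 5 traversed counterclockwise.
pi*(1/5 + 3*I/5)*sin(3) + pi*(-3/5 + I/5)*sinh(1)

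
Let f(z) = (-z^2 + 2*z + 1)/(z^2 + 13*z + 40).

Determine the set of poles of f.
{-8, -5}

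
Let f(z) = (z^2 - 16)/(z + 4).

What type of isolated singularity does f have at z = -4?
The numerator vanishes at z = -4 ((-4)^2 = 16), so it is divisible by z + 4:
  z^2 - 16 = (z + 4)*(z - 4)
Hence for z ≠ -4, f(z) = z - 4, a polynomial, and lim_{z→-4} f(z) = -8 is finite.
So the singularity is removable.

Final answer: removable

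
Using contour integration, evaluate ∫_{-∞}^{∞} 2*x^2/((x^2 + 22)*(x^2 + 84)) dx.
Let f(z) = 2*z^2/((z^2 + 22)*(z^2 + 84)). The denominator has no real zeros and deg Q - deg P = 2 ≥ 2, so the integral of f over the upper semicircle |z| = R tends to 0 as R → ∞. Closing the contour in the upper half-plane,
  ∫_{-∞}^{∞} f(x) dx = 2πi · Σ Res(f, z_k)  over the poles with Im z_k > 0.

Zeros of the denominator: z^2 + 22 = 0 gives z = ±sqrt(22)*I; z^2 + 84 = 0 gives z = ±2*sqrt(21)*I.
Upper half-plane: z = 2*sqrt(21)*I, z = sqrt(22)*I (simple).

Each pole is a simple zero of Q(z) = z^4 + 106*z^2 + 1848, so Res(f, z₀) = P(z₀)/Q'(z₀) with P(z) = 2*z^2, Q'(z) = 4*z^3 + 212*z:
  Res(f, 2*sqrt(21)*I) = (-168)/(-248*sqrt(21)*I) = -sqrt(21)*I/31
  Res(f, sqrt(22)*I) = (-44)/(124*sqrt(22)*I) = sqrt(22)*I/62

Sum of residues: I*(-2*sqrt(21) + sqrt(22))/62
∫_{-∞}^{∞} f(x) dx = 2πi · (I*(-2*sqrt(21) + sqrt(22))/62) = pi*(-sqrt(22) + 2*sqrt(21))/31

Final answer: pi*(-sqrt(22) + 2*sqrt(21))/31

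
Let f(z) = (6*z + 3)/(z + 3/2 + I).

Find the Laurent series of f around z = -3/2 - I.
(-6 - 6*I)/(z + 3/2 + I) + 6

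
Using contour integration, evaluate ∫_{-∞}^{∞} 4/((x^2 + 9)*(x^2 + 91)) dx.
Let f(z) = 4/((z^2 + 9)*(z^2 + 91)). The denominator has no real zeros and deg Q - deg P = 4 ≥ 2, so the integral of f over the upper semicircle |z| = R tends to 0 as R → ∞. Closing the contour in the upper half-plane,
  ∫_{-∞}^{∞} f(x) dx = 2πi · Σ Res(f, z_k)  over the poles with Im z_k > 0.

Zeros of the denominator: z^2 + 91 = 0 gives z = ±sqrt(91)*I; z^2 + 9 = 0 gives z = ±3*I.
Upper half-plane: z = 3*I, z = sqrt(91)*I (simple).

Each pole is a simple zero of Q(z) = z^4 + 100*z^2 + 819, so Res(f, z₀) = P(z₀)/Q'(z₀) with P(z) = 4, Q'(z) = 4*z^3 + 200*z:
  Res(f, 3*I) = (4)/(492*I) = -I/123
  Res(f, sqrt(91)*I) = (4)/(-164*sqrt(91)*I) = sqrt(91)*I/3731

Sum of residues: I*(-91 + 3*sqrt(91))/11193
∫_{-∞}^{∞} f(x) dx = 2πi · (I*(-91 + 3*sqrt(91))/11193) = 2*pi*(91 - 3*sqrt(91))/11193

Final answer: 2*pi*(91 - 3*sqrt(91))/11193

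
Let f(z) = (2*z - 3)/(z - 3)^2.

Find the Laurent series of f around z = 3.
Put w = z - (3), i.e. z = w + 3. The denominator is w^2, so it suffices to rewrite the numerator in powers of w.

P(z) = 2*z - 3
P(w + 3) = 3 + 2*w

Dividing each term by w^2:
  f = 3/w^2 + 2/w

Substituting back w = z - 3:
  f(z) = 3/(z - 3)^2 + 2/(z - 3)

The series is finite because the numerator is a polynomial; the negative powers form the principal part, and the coefficient of 1/(z - 3) gives Res(f, 3) = 2.

Final answer: 3/(z - 3)^2 + 2/(z - 3)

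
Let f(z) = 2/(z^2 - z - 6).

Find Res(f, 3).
Write f(z) = P(z)/Q(z) with P(z) = 2 and Q(z) = z^2 - z - 6.
The denominator factors as Q(z) = (z - 3)*(z + 2), so z = 3 is a simple zero of Q and P is analytic there; z = 3 is therefore a simple pole and
  Res(f, z₀) = P(z₀)/Q'(z₀).

Q'(z) = 2*z - 1, so Q'(3) = 5.
P(3) = 2.

Res(f, 3) = (2)/(5) = 2/5

Final answer: 2/5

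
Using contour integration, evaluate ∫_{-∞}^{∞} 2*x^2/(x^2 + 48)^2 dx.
Let f(z) = 2*z^2/(z^2 + 48)^2. The denominator has no real zeros and deg Q - deg P = 2 ≥ 2, so the integral of f over the upper semicircle |z| = R tends to 0 as R → ∞. Closing the contour in the upper half-plane,
  ∫_{-∞}^{∞} f(x) dx = 2πi · Σ Res(f, z_k)  over the poles with Im z_k > 0.

Zeros of the denominator: z^2 + 48 = 0 gives z = ±4*sqrt(3)*I.
Upper half-plane: z = 4*sqrt(3)*I (a pole of order 2).

Write f(z) = g(z)/(z - 4*sqrt(3)*I)^2 with g(z) = 2*z^2/(z + 4*sqrt(3)*I)^2. For a double pole, Res(f, z₀) = g'(z₀):
  g'(z) = 16*sqrt(3)*I*z/(z + 4*sqrt(3)*I)^3
  Res(f, 4*sqrt(3)*I) = g'(4*sqrt(3)*I) = -sqrt(3)*I/24

∫_{-∞}^{∞} f(x) dx = 2πi · (-sqrt(3)*I/24) = sqrt(3)*pi/12

Final answer: sqrt(3)*pi/12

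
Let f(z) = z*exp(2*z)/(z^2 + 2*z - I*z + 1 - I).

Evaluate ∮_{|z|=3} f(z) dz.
By the residue theorem, ∮_C f(z) dz = 2πi · (sum of the residues of f at the poles inside |z| = 3).

The denominator factors as (z + 1 - I)*(z + 1), so the singularities of f are simple poles at z = -1 + I, z = -1.
  |-1 + I|² = 2 < 9 = 3², so this pole is inside the contour.
  |-1|² = 1 < 9 = 3², so this pole is inside the contour.

With P(z) = z*exp(2*z) and Q(z) = z^2 + 2*z - I*z + 1 - I, each pole is simple, so Res(f, z₀) = P(z₀)/Q'(z₀) with Q'(z) = 2*z + 2 - I.
  Res(f, -1 + I) = P(-1 + I)/Q'(-1 + I) = ((-1 + I)*exp(-2 + 2*I))/(I) = (1 + I)*exp(-2 + 2*I)
  Res(f, -1) = P(-1)/Q'(-1) = (-exp(-2))/(-I) = -I*exp(-2)

Sum of residues inside C: -I*exp(-2) + (1 + I)*exp(-2 + 2*I)
∮_C f(z) dz = 2πi · (-I*exp(-2) + (1 + I)*exp(-2 + 2*I)) = 2*pi*exp(-2) + pi*(-2 + 2*I)*exp(-2 + 2*I)

Final answer: 2*pi*exp(-2) + pi*(-2 + 2*I)*exp(-2 + 2*I)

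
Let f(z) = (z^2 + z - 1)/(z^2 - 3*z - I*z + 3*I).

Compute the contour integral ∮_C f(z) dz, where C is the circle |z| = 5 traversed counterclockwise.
By the residue theorem, ∮_C f(z) dz = 2πi · (sum of the residues of f at the poles inside |z| = 5).

The denominator factors as (z - I)*(z - 3), so the singularities of f are simple poles at z = I, z = 3.
  |I|² = 1 < 25 = 5², so this pole is inside the contour.
  |3|² = 9 < 25 = 5², so this pole is inside the contour.

With P(z) = z^2 + z - 1 and Q(z) = z^2 - 3*z - I*z + 3*I, each pole is simple, so Res(f, z₀) = P(z₀)/Q'(z₀) with Q'(z) = 2*z - 3 - I.
  Res(f, I) = P(I)/Q'(I) = (-2 + I)/(-3 + I) = 7/10 - I/10
  Res(f, 3) = P(3)/Q'(3) = (11)/(3 - I) = 33/10 + 11*I/10

Sum of residues inside C: 4 + I
∮_C f(z) dz = 2πi · (4 + I) = pi*(-2 + 8*I)

Final answer: pi*(-2 + 8*I)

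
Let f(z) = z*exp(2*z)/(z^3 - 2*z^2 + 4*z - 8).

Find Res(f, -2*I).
Write f(z) = P(z)/Q(z) with P(z) = z*exp(2*z) and Q(z) = z^3 - 2*z^2 + 4*z - 8.
The denominator factors as Q(z) = (z - 2*I)*(z - 2)*(z + 2*I), so z = -2*I is a simple zero of Q and P is analytic there; z = -2*I is therefore a simple pole and
  Res(f, z₀) = P(z₀)/Q'(z₀).

Q'(z) = 3*z^2 - 4*z + 4, so Q'(-2*I) = -8 + 8*I.
P(-2*I) = -2*I*exp(-4*I).

Res(f, -2*I) = (-2*I*exp(-4*I))/(-8 + 8*I) = (-1/8 + I/8)*exp(-4*I)

Final answer: (-1/8 + I/8)*exp(-4*I)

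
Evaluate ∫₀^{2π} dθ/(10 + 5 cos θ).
2*sqrt(3)*pi/15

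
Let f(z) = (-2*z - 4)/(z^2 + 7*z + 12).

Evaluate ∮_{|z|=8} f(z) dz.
-4*I*pi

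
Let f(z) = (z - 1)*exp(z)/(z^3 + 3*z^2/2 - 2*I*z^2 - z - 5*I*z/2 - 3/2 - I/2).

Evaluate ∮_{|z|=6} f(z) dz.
pi*(-32/39 + 4*I/39)*exp(1/2 + I) + pi*(-24/13 + 16*I/13)*exp(-1) + pi*(8/3 - 4*I/3)*exp(-1 + I)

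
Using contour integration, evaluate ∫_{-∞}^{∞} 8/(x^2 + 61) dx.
Let f(z) = 8/(z^2 + 61). The denominator has no real zeros and deg Q - deg P = 2 ≥ 2, so the integral of f over the upper semicircle |z| = R tends to 0 as R → ∞. Closing the contour in the upper half-plane,
  ∫_{-∞}^{∞} f(x) dx = 2πi · Σ Res(f, z_k)  over the poles with Im z_k > 0.

Zeros of the denominator: z^2 + 61 = 0 gives z = ±sqrt(61)*I.
Upper half-plane: z = sqrt(61)*I (simple).

Each pole is a simple zero of Q(z) = z^2 + 61, so Res(f, z₀) = P(z₀)/Q'(z₀) with P(z) = 8, Q'(z) = 2*z:
  Res(f, sqrt(61)*I) = (8)/(2*sqrt(61)*I) = -4*sqrt(61)*I/61

∫_{-∞}^{∞} f(x) dx = 2πi · (-4*sqrt(61)*I/61) = 8*sqrt(61)*pi/61

Final answer: 8*sqrt(61)*pi/61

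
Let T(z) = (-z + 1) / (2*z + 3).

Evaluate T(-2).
-3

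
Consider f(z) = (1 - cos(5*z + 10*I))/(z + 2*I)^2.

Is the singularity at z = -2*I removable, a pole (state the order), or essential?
Let u = z + 2*I. The argument of cos is 5*z + 10*I = 5u, so
  f = (1 - cos(5u))/u^2 = ((5u)^2/2 - (5u)^4/24 + ...)/u^2 = 25/2 - (625/24)*u^2 + ...
The Laurent expansion about u = 0 has no negative powers; equivalently lim_{z→-2*I} f(z) = 25/2 exists and is finite.
So the singularity is removable.

Final answer: removable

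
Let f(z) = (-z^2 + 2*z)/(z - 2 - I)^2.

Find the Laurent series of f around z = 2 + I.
(1 - 2*I)/(z - 2 - I)^2 + (-2 - 2*I)/(z - 2 - I) - 1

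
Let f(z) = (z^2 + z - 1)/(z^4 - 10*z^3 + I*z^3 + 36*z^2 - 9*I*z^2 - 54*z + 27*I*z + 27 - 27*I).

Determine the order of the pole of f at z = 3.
Factor the denominator:
  z^4 - 10*z^3 + I*z^3 + 36*z^2 - 9*I*z^2 - 54*z + 27*I*z + 27 - 27*I = (z - 3)^3*(z - 1 + I)

The numerator P(z) = z^2 + z - 1 has P(3) = 11 ≠ 0, so no factor of (z - 3) cancels.
Near z = 3 we can therefore write f(z) = g(z)/(z - 3)^3 with g analytic at 3 and g(3) ≠ 0 (g is the numerator divided by the remaining denominator factors).

Hence z = 3 is a pole of order 3.

Final answer: 3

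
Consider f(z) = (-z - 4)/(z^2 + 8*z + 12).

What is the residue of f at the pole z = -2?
-1/2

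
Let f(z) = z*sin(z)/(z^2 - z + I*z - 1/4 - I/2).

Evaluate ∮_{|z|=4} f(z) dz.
By the residue theorem, ∮_C f(z) dz = 2πi · (sum of the residues of f at the poles inside |z| = 4).

The denominator factors as (z - 1 + I/2)*(z + I/2), so the singularities of f are simple poles at z = 1 - I/2, z = -I/2.
  |1 - I/2|² = 5/4 < 16 = 4², so this pole is inside the contour.
  |-I/2|² = 1/4 < 16 = 4², so this pole is inside the contour.

With P(z) = z*sin(z) and Q(z) = z^2 - z + I*z - 1/4 - I/2, each pole is simple, so Res(f, z₀) = P(z₀)/Q'(z₀) with Q'(z) = 2*z - 1 + I.
  Res(f, 1 - I/2) = P(1 - I/2)/Q'(1 - I/2) = ((1 - I/2)*sin(1 - I/2))/(1) = (1 - I/2)*sin(1 - I/2)
  Res(f, -I/2) = P(-I/2)/Q'(-I/2) = (-sinh(1/2)/2)/(-1) = sinh(1/2)/2

Sum of residues inside C: sinh(1/2)/2 + (1 - I/2)*sin(1 - I/2)
∮_C f(z) dz = 2πi · (sinh(1/2)/2 + (1 - I/2)*sin(1 - I/2)) = I*pi*sinh(1/2) + pi*(1 + 2*I)*sin(1 - I/2)

Final answer: I*pi*sinh(1/2) + pi*(1 + 2*I)*sin(1 - I/2)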